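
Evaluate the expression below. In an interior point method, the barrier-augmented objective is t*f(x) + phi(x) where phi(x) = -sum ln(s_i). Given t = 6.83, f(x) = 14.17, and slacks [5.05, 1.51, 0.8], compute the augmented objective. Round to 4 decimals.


Step 1: Compute log-barrier.
ln values: [1.6194, 0.4121, -0.2231]
phi = -(1.6194 + 0.4121 - 0.2231) = -1.8084
Step 2: Compute augmented objective.
t*f(x) = 6.83*14.17 = 96.7811
Total = 96.7811 - 1.8084 = 94.9727


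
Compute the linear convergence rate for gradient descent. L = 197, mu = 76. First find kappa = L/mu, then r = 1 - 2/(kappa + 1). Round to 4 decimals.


Step 1: Compute the condition number.
kappa = L/mu = 197/76 = 2.5921
Step 2: Compute the convergence rate.
r = 1 - 2/(kappa + 1) = 1 - 2*mu/(L + mu) = (L - mu)/(L + mu) = 121/273 = 0.4432


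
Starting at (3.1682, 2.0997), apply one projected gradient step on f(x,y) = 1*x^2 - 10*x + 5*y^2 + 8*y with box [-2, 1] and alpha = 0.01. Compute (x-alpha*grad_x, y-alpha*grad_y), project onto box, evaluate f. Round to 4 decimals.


Step 1: Compute gradient at (3.1682, 2.0997).
grad_x = 2*1*3.1682 - 10 = -3.6636
grad_y = 2*5*2.0997 + 8 = 28.997
Step 2: Gradient step.
x_raw = 3.1682 - 0.01*-3.6636 = 3.2048
y_raw = 2.0997 - 0.01*28.997 = 1.8097
Step 3: Project onto [-2, 1].
x_proj = clip(3.2048) = 1.0
y_proj = clip(1.8097) = 1.0
Step 4: Evaluate f.
f(1.0, 1.0) = 4.0


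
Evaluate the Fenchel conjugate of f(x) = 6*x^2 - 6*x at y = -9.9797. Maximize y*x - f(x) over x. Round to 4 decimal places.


f*(y) = sup_x {y*x - a*x^2 - b*x} = sup_x {(y-b)*x - a*x^2}
FOC: (y - b) - 2a*x = 0 => x* = (y - b)/(2a)
x* = (-9.9797 + 6)/(2*6) = -0.3316
f*(-9.9797) = (y-b)^2/(4a) = (-9.9797 + 6)^2/(4*6)
= 15.838/24 = 0.6599


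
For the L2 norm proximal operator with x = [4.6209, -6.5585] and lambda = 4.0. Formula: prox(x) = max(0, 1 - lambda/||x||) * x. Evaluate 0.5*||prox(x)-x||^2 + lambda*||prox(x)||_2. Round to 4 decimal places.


Step 1: Compute ||x||.
||x|| = 8.0229
Step 2: Compute scaling factor.
scale = max(0, 1 - 4.0/8.0229) = 0.5014
Step 3: prox(x) = [2.317, -3.2886]
||prox(x)|| = 4.0229
Step 4: Proximal objective.
0.5*||prox-x||^2 = 8.0
lambda*||prox|| = 16.0916
Total = 24.0915


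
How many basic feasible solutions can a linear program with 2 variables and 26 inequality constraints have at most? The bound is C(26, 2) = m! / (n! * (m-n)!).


Each vertex corresponds to some choice of n active constraints out of m, so the number of vertices is at most C(m, n) = m! / (n!(m-n)!).
m = 26, n = 2
Numerator: 26 * 25
Denominator: 2! = 2
C(26, 2) = 325


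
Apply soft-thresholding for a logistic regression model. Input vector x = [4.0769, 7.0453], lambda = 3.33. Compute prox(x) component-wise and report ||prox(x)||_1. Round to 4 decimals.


Soft-thresholding with lambda = 3.33:
prox(4.0769) = sign(4.0769)*max(|4.0769| - 3.33, 0) = 0.7469
prox(7.0453) = sign(7.0453)*max(|7.0453| - 3.33, 0) = 3.7153
prox(x) = [0.7469, 3.7153]
||prox(x)||_1 = 0.7469 + 3.7153 = 4.4622


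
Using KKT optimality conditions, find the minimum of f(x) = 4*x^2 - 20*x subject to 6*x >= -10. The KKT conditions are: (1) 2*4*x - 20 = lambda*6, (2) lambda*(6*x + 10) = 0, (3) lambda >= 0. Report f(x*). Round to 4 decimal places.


Step 1: Try lambda = 0 (constraint inactive).
Stationarity: 2*4*x - 20 = 0
x* = 20/(2*4) = 2.5
Check constraint: 6*2.5 = 15.0 >= -10 -- satisfied.
Step 2: Compute optimal value.
f(x*) = 4*2.5^2 - 20*2.5 = -25.0


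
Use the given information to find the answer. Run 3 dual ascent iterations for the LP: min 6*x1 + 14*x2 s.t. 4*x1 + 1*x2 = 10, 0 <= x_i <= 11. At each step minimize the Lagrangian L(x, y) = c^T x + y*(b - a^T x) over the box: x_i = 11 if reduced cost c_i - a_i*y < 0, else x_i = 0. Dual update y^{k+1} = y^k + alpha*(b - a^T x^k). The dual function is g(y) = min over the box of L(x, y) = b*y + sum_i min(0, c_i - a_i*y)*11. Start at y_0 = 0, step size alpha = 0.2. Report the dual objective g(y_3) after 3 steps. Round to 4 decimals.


Dual ascent for LP: min 6*x1 + 14*x2, 4*x1 + 1*x2 = 10, 0 <= x_i <= 11
Step 1: y^k = 0.0, reduced costs: (6.0, 14.0)
  x^k = (0.0, 0.0), subgradient = b - a^T x = 10.0
  y^{k+1} = 0.0 + 0.2*10.0 = 2.0
Step 2: y^k = 2.0, reduced costs: (-2.0, 12.0)
  x^k = (11.0, 0.0), subgradient = b - a^T x = -34.0
  y^{k+1} = 2.0 + 0.2*-34.0 = -4.8
Step 3: y^k = -4.8, reduced costs: (25.2, 18.8)
  x^k = (0.0, 0.0), subgradient = b - a^T x = 10.0
  y^{k+1} = -4.8 + 0.2*10.0 = -2.8
Dual objective at y_3 = -2.8: reduced costs (17.2, 16.8), box minimizer x = (0.0, 0.0)
g(y_3) = b*y + (c1 - a1*y)*x1 + (c2 - a2*y)*x2 = 10*(-2.8) + 17.2*0.0 + 16.8*0.0 = -28.0 + 0.0 + 0.0 = -28.0


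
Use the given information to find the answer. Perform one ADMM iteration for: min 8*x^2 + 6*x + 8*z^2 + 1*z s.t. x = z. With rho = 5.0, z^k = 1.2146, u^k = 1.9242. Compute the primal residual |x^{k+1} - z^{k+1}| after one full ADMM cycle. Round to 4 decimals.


ADMM iteration with rho = 5.0, z^k = 1.2146, u^k = 1.9242
Step 1: x-update.
Minimize 8*x^2 + 6*x + (5.0/2)*(x - 1.2146 + 1.9242)^2
FOC: (2*8 + 5.0)*x = -6 + 5.0*(1.2146 - 1.9242)
x^{k+1} = -0.4547
Step 2: z-update.
Minimize 8*z^2 + 1*z + (5.0/2)*(-0.4547 - z + 1.9242)^2
FOC: (2*8 + 5.0)*z = -1 + 5.0*(-0.4547 + 1.9242)
z^{k+1} = 0.3023
Step 3: u-update.
u^{k+1} = 1.9242 - 0.4547 - 0.3023 = 1.1673
Step 4: Primal residual = |-0.4547 - 0.3023| = 0.7569


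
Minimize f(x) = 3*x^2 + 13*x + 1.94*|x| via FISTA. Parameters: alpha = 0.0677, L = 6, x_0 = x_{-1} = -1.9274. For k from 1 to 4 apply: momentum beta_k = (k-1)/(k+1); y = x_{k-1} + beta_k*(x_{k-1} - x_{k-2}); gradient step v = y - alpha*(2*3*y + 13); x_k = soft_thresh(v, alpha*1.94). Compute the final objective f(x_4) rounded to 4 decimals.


FISTA on f(x) = 3*x^2 + 13*x + 1.94*|x|
L = 6, alpha = 0.0677
Iteration 1: beta = 0.0, y = -1.9274 + 0.0*(-1.9274 + 1.9274) = -1.9274
  grad(y) = 1.4356, v = y - alpha*grad = -2.0246
  prox(v) = soft_thresh(-2.0246, 0.1313) = -1.8933
Iteration 2: beta = 0.3333, y = -1.8933 + 0.3333*(-1.8933 + 1.9274) = -1.8819
  grad(y) = 1.7088, v = y - alpha*grad = -1.9976
  prox(v) = soft_thresh(-1.9976, 0.1313) = -1.8662
Iteration 3: beta = 0.5, y = -1.8662 + 0.5*(-1.8662 + 1.8933) = -1.8527
  grad(y) = 1.8838, v = y - alpha*grad = -1.9802
  prox(v) = soft_thresh(-1.9802, 0.1313) = -1.8489
Iteration 4: beta = 0.6, y = -1.8489 + 0.6*(-1.8489 + 1.8662) = -1.8385
  grad(y) = 1.969, v = y - alpha*grad = -1.9718
  prox(v) = soft_thresh(-1.9718, 0.1313) = -1.8405
f(x_4) = 3*(-1.8405)^2 + 13*(-1.8405) + 1.94*|-1.8405| = -10.1936


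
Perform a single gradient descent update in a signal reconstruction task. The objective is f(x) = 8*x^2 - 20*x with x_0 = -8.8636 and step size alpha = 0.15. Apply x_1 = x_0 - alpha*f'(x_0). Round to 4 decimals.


We compute the gradient at x_0 and apply the update.
f'(x) = 16*x - 20
f'(-8.8636) = 16*-8.8636 - 20 = -161.8176
x_1 = -8.8636 - 0.15*-161.8176 = 15.409


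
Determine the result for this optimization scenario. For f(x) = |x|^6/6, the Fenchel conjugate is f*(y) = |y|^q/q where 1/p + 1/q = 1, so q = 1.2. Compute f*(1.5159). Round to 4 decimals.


The conjugate exponent q satisfies 1/p + 1/q = 1.
p = 6, so q = 6/(6 - 1) = 1.2
|y|^q = 1.5159^1.2 = 1.6474
f*(1.5159) = 1.6474 / 1.2 = 1.3729


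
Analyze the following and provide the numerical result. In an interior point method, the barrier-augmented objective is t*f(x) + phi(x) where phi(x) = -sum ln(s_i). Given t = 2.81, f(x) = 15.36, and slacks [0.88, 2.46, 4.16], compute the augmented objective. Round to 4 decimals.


Step 1: Compute log-barrier.
ln values: [-0.1278, 0.9002, 1.4255]
phi = -(-0.1278 + 0.9002 + 1.4255) = -2.1978
Step 2: Compute augmented objective.
t*f(x) = 2.81*15.36 = 43.1616
Total = 43.1616 - 2.1978 = 40.9638


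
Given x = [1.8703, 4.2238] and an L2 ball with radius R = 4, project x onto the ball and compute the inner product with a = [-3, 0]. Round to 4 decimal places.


Step 1: Compute ||x|| (intermediates to 6 decimals).
||x|| = sqrt(1.8703^2 + 4.2238^2) = 4.619362
Step 2: Project.
Since ||x|| > R, scale = R/||x|| = 4/4.619362 = 0.86592, proj(x) = scale * x
proj(x) = [1.61953, 3.657473]
Step 3: Dot product.
a^T * proj(x) = -3*1.61953 + 0*3.657473 = -4.8586


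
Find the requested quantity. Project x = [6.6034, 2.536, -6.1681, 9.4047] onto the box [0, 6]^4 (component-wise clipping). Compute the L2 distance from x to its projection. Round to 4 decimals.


Project each component onto [0, 6].
clip(6.6034) = 6.0, clip(2.536) = 2.536, clip(-6.1681) = 0.0, clip(9.4047) = 6.0
Projection = [6.0, 2.536, 0.0, 6.0]
Squared diffs: [0.3641, 0.0, 38.0455, 11.592]
Distance = sqrt(50.0016) = 7.0712


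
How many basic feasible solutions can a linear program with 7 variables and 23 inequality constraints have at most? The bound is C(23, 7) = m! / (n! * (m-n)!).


Each vertex corresponds to some choice of n active constraints out of m, so the number of vertices is at most C(m, n) = m! / (n!(m-n)!).
m = 23, n = 7
Numerator: 23 * 22 * 21 * 20 * 19 * 18 * 17
Denominator: 7! = 5040
C(23, 7) = 245157


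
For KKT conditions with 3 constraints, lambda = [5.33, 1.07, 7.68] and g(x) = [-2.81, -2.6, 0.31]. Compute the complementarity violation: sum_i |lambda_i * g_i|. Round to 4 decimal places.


KKT complementary slackness check:
lambda_1 * g_1 = 5.33 * -2.81 = -14.9773
lambda_2 * g_2 = 1.07 * -2.6 = -2.782
lambda_3 * g_3 = 7.68 * 0.31 = 2.3808
Total violation = 14.9773 + 2.782 + 2.3808 = 20.1401


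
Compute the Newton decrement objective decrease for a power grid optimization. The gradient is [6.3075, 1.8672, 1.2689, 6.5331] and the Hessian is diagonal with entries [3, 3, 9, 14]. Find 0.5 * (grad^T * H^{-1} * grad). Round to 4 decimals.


Step 1: H is diagonal, so H^(-1) * g = [2.1025, 0.6224, 0.141, 0.4667].
Step 2: g^T H^(-1) g = sum_i g_i^2 / H_ii
  = (6.3075)^2/3 + (1.8672)^2/3 + (1.2689)^2/9 + (6.5331)^2/14
  = 13.2615 + 1.1621 + 0.1789 + 3.0487 = 17.6512
Step 3: Objective decrease = 0.5 * g^T H^(-1) g = 8.8256


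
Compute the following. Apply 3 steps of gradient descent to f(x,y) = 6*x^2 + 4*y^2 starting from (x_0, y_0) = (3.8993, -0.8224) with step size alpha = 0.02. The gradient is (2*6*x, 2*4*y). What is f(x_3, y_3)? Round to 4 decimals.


Gradient descent on f(x,y) = 6*x^2 + 4*y^2.
Starting point: (3.8993, -0.8224), alpha = 0.02
Step 1: grad_x = 2*6*3.8993 = 46.7916, grad_y = 2*4*-0.8224 = -6.5792
  x_1 = 3.8993 - 0.02*46.7916 = 2.9635
  y_1 = -0.8224 - 0.02*-6.5792 = -0.6908
Step 2: grad_x = 2*6*2.9635 = 35.5616, grad_y = 2*4*-0.6908 = -5.5265
  x_2 = 2.9635 - 0.02*35.5616 = 2.2522
  y_2 = -0.6908 - 0.02*-5.5265 = -0.5803
Step 3: grad_x = 2*6*2.2522 = 27.0268, grad_y = 2*4*-0.5803 = -4.6423
  x_3 = 2.2522 - 0.02*27.0268 = 1.7117
  y_3 = -0.5803 - 0.02*-4.6423 = -0.4874
f(1.7117, -0.4874) = 6*1.7117^2 + 4*(-0.4874)^2 = 18.5299


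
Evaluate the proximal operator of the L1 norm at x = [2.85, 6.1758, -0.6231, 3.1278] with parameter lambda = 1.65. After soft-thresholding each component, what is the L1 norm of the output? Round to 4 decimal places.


Soft-thresholding with lambda = 1.65:
prox(2.85) = sign(2.85)*max(|2.85| - 1.65, 0) = 1.2
prox(6.1758) = sign(6.1758)*max(|6.1758| - 1.65, 0) = 4.5258
prox(-0.6231) = sign(-0.6231)*max(|-0.6231| - 1.65, 0) = 0.0
prox(3.1278) = sign(3.1278)*max(|3.1278| - 1.65, 0) = 1.4778
prox(x) = [1.2, 4.5258, 0.0, 1.4778]
||prox(x)||_1 = 1.2 + 4.5258 + 0.0 + 1.4778 = 7.2036


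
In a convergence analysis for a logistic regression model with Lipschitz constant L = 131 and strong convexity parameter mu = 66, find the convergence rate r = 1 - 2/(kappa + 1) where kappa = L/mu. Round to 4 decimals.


Step 1: Compute the condition number.
kappa = L/mu = 131/66 = 1.9848
Step 2: Compute the convergence rate.
r = 1 - 2/(kappa + 1) = 1 - 2*mu/(L + mu) = (L - mu)/(L + mu) = 65/197 = 0.3299


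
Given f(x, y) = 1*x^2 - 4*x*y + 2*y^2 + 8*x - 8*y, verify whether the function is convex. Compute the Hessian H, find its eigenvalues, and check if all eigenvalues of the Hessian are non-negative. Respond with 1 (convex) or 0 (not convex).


The Hessian of f(x,y) = 1*x^2 - 4*x*y + 2*y^2 + 8*x - 8*y is:
H = [[2, -4], [-4, 4]]
Trace = 2 + 4 = 6
Determinant = 2*4 - (-4)^2 = -8
Discriminant = (6)^2 - 4*-8 = 68.0
Eigenvalues: lambda_1 = -1.1231, lambda_2 = 7.1231
The function is not convex.

0


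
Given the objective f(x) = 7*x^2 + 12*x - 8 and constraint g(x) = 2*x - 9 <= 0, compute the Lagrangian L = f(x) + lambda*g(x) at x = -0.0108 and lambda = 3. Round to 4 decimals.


Step 1: Evaluate f(x).
f(-0.0108) = 7*(-0.0108)^2 + 12*(-0.0108) - 8 = -8.1288
Step 2: Evaluate g(x).
g(-0.0108) = 2*-0.0108 - 9 = -9.0216
Step 3: Compute Lagrangian.
L = -8.1288 + 3*-9.0216 = -35.1936


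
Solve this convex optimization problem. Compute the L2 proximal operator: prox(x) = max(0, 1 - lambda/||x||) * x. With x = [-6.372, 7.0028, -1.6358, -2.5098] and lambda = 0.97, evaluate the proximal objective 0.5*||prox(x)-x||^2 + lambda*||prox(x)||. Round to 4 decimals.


Step 1: Compute ||x||.
||x|| = 9.9306
Step 2: Compute scaling factor.
scale = max(0, 1 - 0.97/9.9306) = 0.9023
Step 3: prox(x) = [-5.7496, 6.3188, -1.476, -2.2646]
||prox(x)|| = 8.9606
Step 4: Proximal objective.
0.5*||prox-x||^2 = 0.4705
lambda*||prox|| = 8.6918
Total = 9.1622


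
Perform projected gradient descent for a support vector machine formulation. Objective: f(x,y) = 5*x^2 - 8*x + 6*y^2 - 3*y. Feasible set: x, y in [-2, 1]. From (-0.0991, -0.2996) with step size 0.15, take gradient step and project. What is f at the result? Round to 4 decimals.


Step 1: Compute gradient at (-0.0991, -0.2996).
grad_x = 2*5*-0.0991 - 8 = -8.991
grad_y = 2*6*-0.2996 - 3 = -6.5952
Step 2: Gradient step.
x_raw = -0.0991 - 0.15*-8.991 = 1.2496
y_raw = -0.2996 - 0.15*-6.5952 = 0.6897
Step 3: Project onto [-2, 1].
x_proj = clip(1.2496) = 1.0
y_proj = clip(0.6897) = 0.6897
Step 4: Evaluate f.
f(1.0, 0.6897) = -2.2151


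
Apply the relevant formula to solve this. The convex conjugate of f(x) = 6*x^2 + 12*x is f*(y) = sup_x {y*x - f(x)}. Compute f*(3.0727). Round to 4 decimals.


f*(y) = sup_x {y*x - a*x^2 - b*x} = sup_x {(y-b)*x - a*x^2}
FOC: (y - b) - 2a*x = 0 => x* = (y - b)/(2a)
x* = (3.0727 - 12)/(2*6) = -0.7439
f*(3.0727) = (y-b)^2/(4a) = (3.0727 - 12)^2/(4*6)
= 79.6967/24 = 3.3207


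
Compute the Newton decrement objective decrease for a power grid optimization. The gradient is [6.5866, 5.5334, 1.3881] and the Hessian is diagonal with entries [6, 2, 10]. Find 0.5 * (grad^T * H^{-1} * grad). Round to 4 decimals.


Step 1: H is diagonal, so H^(-1) * g = [1.0978, 2.7667, 0.1388].
Step 2: g^T H^(-1) g = sum_i g_i^2 / H_ii
  = (6.5866)^2/6 + (5.5334)^2/2 + (1.3881)^2/10
  = 7.2305 + 15.3093 + 0.1927 = 22.7325
Step 3: Objective decrease = 0.5 * g^T H^(-1) g = 11.3662


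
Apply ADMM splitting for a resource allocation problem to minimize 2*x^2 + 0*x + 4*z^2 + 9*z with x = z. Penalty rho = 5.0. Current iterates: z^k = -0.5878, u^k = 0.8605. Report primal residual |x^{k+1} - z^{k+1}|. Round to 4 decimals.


ADMM iteration with rho = 5.0, z^k = -0.5878, u^k = 0.8605
Step 1: x-update.
Minimize 2*x^2 + 0*x + (5.0/2)*(x + 0.5878 + 0.8605)^2
FOC: (2*2 + 5.0)*x = 0 + 5.0*(-0.5878 - 0.8605)
x^{k+1} = -0.8046
Step 2: z-update.
Minimize 4*z^2 + 9*z + (5.0/2)*(-0.8046 - z + 0.8605)^2
FOC: (2*4 + 5.0)*z = -9 + 5.0*(-0.8046 + 0.8605)
z^{k+1} = -0.6708
Step 3: u-update.
u^{k+1} = 0.8605 - 0.8046 + 0.6708 = 0.7267
Step 4: Primal residual = |-0.8046 + 0.6708| = 0.1338


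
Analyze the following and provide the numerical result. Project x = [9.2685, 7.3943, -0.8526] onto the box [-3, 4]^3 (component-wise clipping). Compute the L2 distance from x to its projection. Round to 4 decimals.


Project each component onto [-3, 4].
clip(9.2685) = 4.0, clip(7.3943) = 4.0, clip(-0.8526) = -0.8526
Projection = [4.0, 4.0, -0.8526]
Squared diffs: [27.7571, 11.5213, 0.0]
Distance = sqrt(39.2784) = 6.2672


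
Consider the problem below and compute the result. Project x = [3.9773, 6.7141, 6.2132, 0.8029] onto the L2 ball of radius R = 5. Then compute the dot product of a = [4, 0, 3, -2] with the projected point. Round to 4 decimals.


Step 1: Compute ||x|| (intermediates to 6 decimals).
||x|| = sqrt(3.9773^2 + 6.7141^2 + 6.2132^2 + 0.8029^2) = 10.007325
Step 2: Project.
Since ||x|| > R, scale = R/||x|| = 5/10.007325 = 0.499634, proj(x) = scale * x
proj(x) = [1.987194, 3.354593, 3.104326, 0.401156]
Step 3: Dot product.
a^T * proj(x) = 4*1.987194 + 0*3.354593 + 3*3.104326 - 2*0.401156 = 16.4594


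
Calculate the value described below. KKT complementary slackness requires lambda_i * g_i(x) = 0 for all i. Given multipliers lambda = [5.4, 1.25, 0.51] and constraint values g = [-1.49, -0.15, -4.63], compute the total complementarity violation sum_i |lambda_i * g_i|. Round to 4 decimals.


KKT complementary slackness check:
lambda_1 * g_1 = 5.4 * -1.49 = -8.046
lambda_2 * g_2 = 1.25 * -0.15 = -0.1875
lambda_3 * g_3 = 0.51 * -4.63 = -2.3613
Total violation = 8.046 + 0.1875 + 2.3613 = 10.5948


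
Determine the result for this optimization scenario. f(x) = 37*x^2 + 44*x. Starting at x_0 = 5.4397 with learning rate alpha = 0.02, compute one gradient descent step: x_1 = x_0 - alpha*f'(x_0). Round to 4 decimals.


We compute the gradient at x_0 and apply the update.
f'(x) = 74*x + 44
f'(5.4397) = 74*5.4397 + 44 = 446.5378
x_1 = 5.4397 - 0.02*446.5378 = -3.4911


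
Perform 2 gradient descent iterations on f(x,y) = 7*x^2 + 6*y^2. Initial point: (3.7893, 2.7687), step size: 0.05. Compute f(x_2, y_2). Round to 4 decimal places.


Gradient descent on f(x,y) = 7*x^2 + 6*y^2.
Starting point: (3.7893, 2.7687), alpha = 0.05
Step 1: grad_x = 2*7*3.7893 = 53.0502, grad_y = 2*6*2.7687 = 33.2244
  x_1 = 3.7893 - 0.05*53.0502 = 1.1368
  y_1 = 2.7687 - 0.05*33.2244 = 1.1075
Step 2: grad_x = 2*7*1.1368 = 15.9151, grad_y = 2*6*1.1075 = 13.2898
  x_2 = 1.1368 - 0.05*15.9151 = 0.341
  y_2 = 1.1075 - 0.05*13.2898 = 0.443
f(0.341, 0.443) = 7*0.341^2 + 6*0.443^2 = 1.9916


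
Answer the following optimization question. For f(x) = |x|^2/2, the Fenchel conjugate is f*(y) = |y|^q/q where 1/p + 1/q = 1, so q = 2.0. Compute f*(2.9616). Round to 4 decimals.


The conjugate exponent q satisfies 1/p + 1/q = 1.
p = 2, so q = 2/(2 - 1) = 2.0
|y|^q = 2.9616^2.0 = 8.7711
f*(2.9616) = 8.7711 / 2.0 = 4.3855


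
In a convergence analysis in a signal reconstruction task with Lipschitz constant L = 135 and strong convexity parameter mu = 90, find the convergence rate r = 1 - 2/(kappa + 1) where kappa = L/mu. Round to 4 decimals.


Step 1: Compute the condition number.
kappa = L/mu = 135/90 = 1.5
Step 2: Compute the convergence rate.
r = 1 - 2/(kappa + 1) = 1 - 2*mu/(L + mu) = (L - mu)/(L + mu) = 45/225 = 0.2


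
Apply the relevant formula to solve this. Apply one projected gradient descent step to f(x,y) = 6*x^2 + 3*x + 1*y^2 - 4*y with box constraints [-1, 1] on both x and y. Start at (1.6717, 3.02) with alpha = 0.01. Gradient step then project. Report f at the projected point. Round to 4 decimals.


Step 1: Compute gradient at (1.6717, 3.02).
grad_x = 2*6*1.6717 + 3 = 23.0604
grad_y = 2*1*3.02 - 4 = 2.04
Step 2: Gradient step.
x_raw = 1.6717 - 0.01*23.0604 = 1.4411
y_raw = 3.02 - 0.01*2.04 = 2.9996
Step 3: Project onto [-1, 1].
x_proj = clip(1.4411) = 1.0
y_proj = clip(2.9996) = 1.0
Step 4: Evaluate f.
f(1.0, 1.0) = 6.0


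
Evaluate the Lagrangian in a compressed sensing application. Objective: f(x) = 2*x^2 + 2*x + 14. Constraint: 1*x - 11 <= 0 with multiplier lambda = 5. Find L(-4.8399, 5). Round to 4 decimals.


Step 1: Evaluate f(x).
f(-4.8399) = 2*(-4.8399)^2 + 2*(-4.8399) + 14 = 51.1695
Step 2: Evaluate g(x).
g(-4.8399) = 1*-4.8399 - 11 = -15.8399
Step 3: Compute Lagrangian.
L = 51.1695 + 5*-15.8399 = -28.03


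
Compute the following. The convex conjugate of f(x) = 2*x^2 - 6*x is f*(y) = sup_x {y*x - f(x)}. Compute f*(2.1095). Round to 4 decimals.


f*(y) = sup_x {y*x - a*x^2 - b*x} = sup_x {(y-b)*x - a*x^2}
FOC: (y - b) - 2a*x = 0 => x* = (y - b)/(2a)
x* = (2.1095 + 6)/(2*2) = 2.0274
f*(2.1095) = (y-b)^2/(4a) = (2.1095 + 6)^2/(4*2)
= 65.764/8 = 8.2205


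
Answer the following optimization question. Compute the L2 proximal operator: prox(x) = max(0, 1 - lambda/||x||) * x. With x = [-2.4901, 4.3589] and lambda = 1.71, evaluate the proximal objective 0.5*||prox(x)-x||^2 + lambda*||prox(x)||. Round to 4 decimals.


Step 1: Compute ||x||.
||x|| = 5.02
Step 2: Compute scaling factor.
scale = max(0, 1 - 1.71/5.02) = 0.6594
Step 3: prox(x) = [-1.6419, 2.8741]
||prox(x)|| = 3.31
Step 4: Proximal objective.
0.5*||prox-x||^2 = 1.4621
lambda*||prox|| = 5.6601
Total = 7.1222


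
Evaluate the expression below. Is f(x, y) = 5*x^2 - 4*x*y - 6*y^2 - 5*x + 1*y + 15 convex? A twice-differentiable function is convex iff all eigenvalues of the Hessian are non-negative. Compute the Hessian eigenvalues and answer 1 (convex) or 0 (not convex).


The Hessian of f(x,y) = 5*x^2 - 4*x*y - 6*y^2 - 5*x + 1*y + 15 is:
H = [[10, -4], [-4, -12]]
Trace = 10 - 12 = -2
Determinant = 10*-12 - (-4)^2 = -136
Discriminant = (-2)^2 - 4*-136 = 548.0
Eigenvalues: lambda_1 = -12.7047, lambda_2 = 10.7047
The function is not convex.

0


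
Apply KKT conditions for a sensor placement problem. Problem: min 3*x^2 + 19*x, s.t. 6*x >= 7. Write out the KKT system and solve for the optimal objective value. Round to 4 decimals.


Step 1: Try lambda = 0 (constraint inactive).
x_unc = -19/(2*3) = -3.1667
Check: 6*-3.1667 = -19.0002 < 7 -- violated!
Step 2: Constraint must be active: 6*x = 7
x* = 7/6 = 1.1667 (rounded; the exact value 7/6 is used below)
lambda = (2*3*(7/6) + 19)/6 = 4.3333
Step 3: Compute optimal value.
f(x*) = 3*(7/6)^2 + 19*(7/6) = 26.25


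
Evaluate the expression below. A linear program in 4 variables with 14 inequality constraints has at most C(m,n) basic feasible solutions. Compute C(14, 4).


Each vertex corresponds to some choice of n active constraints out of m, so the number of vertices is at most C(m, n) = m! / (n!(m-n)!).
m = 14, n = 4
Numerator: 14 * 13 * 12 * 11
Denominator: 4! = 24
C(14, 4) = 1001


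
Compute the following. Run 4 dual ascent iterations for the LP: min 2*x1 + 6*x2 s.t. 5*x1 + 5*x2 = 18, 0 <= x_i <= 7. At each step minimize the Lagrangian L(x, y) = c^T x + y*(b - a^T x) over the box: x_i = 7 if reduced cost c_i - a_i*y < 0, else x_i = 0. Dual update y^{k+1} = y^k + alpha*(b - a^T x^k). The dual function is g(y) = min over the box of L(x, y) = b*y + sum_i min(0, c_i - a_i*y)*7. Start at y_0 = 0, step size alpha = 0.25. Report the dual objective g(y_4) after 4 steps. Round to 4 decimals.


Dual ascent for LP: min 2*x1 + 6*x2, 5*x1 + 5*x2 = 18, 0 <= x_i <= 7
Step 1: y^k = 0.0, reduced costs: (2.0, 6.0)
  x^k = (0.0, 0.0), subgradient = b - a^T x = 18.0
  y^{k+1} = 0.0 + 0.25*18.0 = 4.5
Step 2: y^k = 4.5, reduced costs: (-20.5, -16.5)
  x^k = (7.0, 7.0), subgradient = b - a^T x = -52.0
  y^{k+1} = 4.5 + 0.25*-52.0 = -8.5
Step 3: y^k = -8.5, reduced costs: (44.5, 48.5)
  x^k = (0.0, 0.0), subgradient = b - a^T x = 18.0
  y^{k+1} = -8.5 + 0.25*18.0 = -4.0
Step 4: y^k = -4.0, reduced costs: (22.0, 26.0)
  x^k = (0.0, 0.0), subgradient = b - a^T x = 18.0
  y^{k+1} = -4.0 + 0.25*18.0 = 0.5
Dual objective at y_4 = 0.5: reduced costs (-0.5, 3.5), box minimizer x = (7.0, 0.0)
g(y_4) = b*y + (c1 - a1*y)*x1 + (c2 - a2*y)*x2 = 18*0.5 + (-0.5)*7.0 + 3.5*0.0 = 9.0 - 3.5 + 0.0 = 5.5


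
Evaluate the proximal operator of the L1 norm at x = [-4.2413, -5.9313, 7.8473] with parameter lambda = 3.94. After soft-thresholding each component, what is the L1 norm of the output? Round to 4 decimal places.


Soft-thresholding with lambda = 3.94:
prox(-4.2413) = sign(-4.2413)*max(|-4.2413| - 3.94, 0) = -0.3013
prox(-5.9313) = sign(-5.9313)*max(|-5.9313| - 3.94, 0) = -1.9913
prox(7.8473) = sign(7.8473)*max(|7.8473| - 3.94, 0) = 3.9073
prox(x) = [-0.3013, -1.9913, 3.9073]
||prox(x)||_1 = 0.3013 + 1.9913 + 3.9073 = 6.1999


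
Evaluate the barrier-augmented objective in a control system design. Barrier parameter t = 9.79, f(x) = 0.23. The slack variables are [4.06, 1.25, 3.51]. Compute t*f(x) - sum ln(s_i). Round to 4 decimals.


Step 1: Compute log-barrier.
ln values: [1.4012, 0.2231, 1.2556]
phi = -(1.4012 + 0.2231 + 1.2556) = -2.8799
Step 2: Compute augmented objective.
t*f(x) = 9.79*0.23 = 2.2517
Total = 2.2517 - 2.8799 = -0.6282


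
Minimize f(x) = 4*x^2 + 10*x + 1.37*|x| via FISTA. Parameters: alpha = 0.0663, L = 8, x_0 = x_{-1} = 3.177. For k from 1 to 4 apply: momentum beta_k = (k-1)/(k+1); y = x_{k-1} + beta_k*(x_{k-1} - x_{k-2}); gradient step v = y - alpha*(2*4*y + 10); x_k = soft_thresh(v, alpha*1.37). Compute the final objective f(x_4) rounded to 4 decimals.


FISTA on f(x) = 4*x^2 + 10*x + 1.37*|x|
L = 8, alpha = 0.0663
Iteration 1: beta = 0.0, y = 3.177 + 0.0*(3.177 - 3.177) = 3.177
  grad(y) = 35.416, v = y - alpha*grad = 0.8289
  prox(v) = soft_thresh(0.8289, 0.0908) = 0.7381
Iteration 2: beta = 0.3333, y = 0.7381 + 0.3333*(0.7381 - 3.177) = -0.0749
  grad(y) = 9.4009, v = y - alpha*grad = -0.6982
  prox(v) = soft_thresh(-0.6982, 0.0908) = -0.6073
Iteration 3: beta = 0.5, y = -0.6073 + 0.5*(-0.6073 - 0.7381) = -1.28
  grad(y) = -0.2404, v = y - alpha*grad = -1.2641
  prox(v) = soft_thresh(-1.2641, 0.0908) = -1.1733
Iteration 4: beta = 0.6, y = -1.1733 + 0.6*(-1.1733 + 0.6073) = -1.5128
  grad(y) = -2.1028, v = y - alpha*grad = -1.3734
  prox(v) = soft_thresh(-1.3734, 0.0908) = -1.2826
f(x_4) = 4*(-1.2826)^2 + 10*(-1.2826) + 1.37*|-1.2826| = -4.4886


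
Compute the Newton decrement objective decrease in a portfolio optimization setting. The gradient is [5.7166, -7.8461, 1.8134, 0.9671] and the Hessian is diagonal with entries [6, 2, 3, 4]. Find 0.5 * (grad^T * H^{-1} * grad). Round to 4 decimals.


Step 1: H is diagonal, so H^(-1) * g = [0.9528, -3.9231, 0.6045, 0.2418].
Step 2: g^T H^(-1) g = sum_i g_i^2 / H_ii
  = (5.7166)^2/6 + (-7.8461)^2/2 + (1.8134)^2/3 + (0.9671)^2/4
  = 5.4466 + 30.7806 + 1.0961 + 0.2338 = 37.5572
Step 3: Objective decrease = 0.5 * g^T H^(-1) g = 18.7786


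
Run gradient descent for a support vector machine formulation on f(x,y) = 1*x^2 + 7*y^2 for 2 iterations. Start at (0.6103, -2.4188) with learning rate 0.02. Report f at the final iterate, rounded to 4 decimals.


Gradient descent on f(x,y) = 1*x^2 + 7*y^2.
Starting point: (0.6103, -2.4188), alpha = 0.02
Step 1: grad_x = 2*1*0.6103 = 1.2206, grad_y = 2*7*-2.4188 = -33.8632
  x_1 = 0.6103 - 0.02*1.2206 = 0.5859
  y_1 = -2.4188 - 0.02*-33.8632 = -1.7415
Step 2: grad_x = 2*1*0.5859 = 1.1718, grad_y = 2*7*-1.7415 = -24.3815
  x_2 = 0.5859 - 0.02*1.1718 = 0.5625
  y_2 = -1.7415 - 0.02*-24.3815 = -1.2539
f(0.5625, -1.2539) = 1*0.5625^2 + 7*(-1.2539)^2 = 11.3223


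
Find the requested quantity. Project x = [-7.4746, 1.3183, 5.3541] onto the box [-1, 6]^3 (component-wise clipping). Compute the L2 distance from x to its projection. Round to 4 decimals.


Project each component onto [-1, 6].
clip(-7.4746) = -1.0, clip(1.3183) = 1.3183, clip(5.3541) = 5.3541
Projection = [-1.0, 1.3183, 5.3541]
Squared diffs: [41.9204, 0.0, 0.0]
Distance = sqrt(41.9204) = 6.4746


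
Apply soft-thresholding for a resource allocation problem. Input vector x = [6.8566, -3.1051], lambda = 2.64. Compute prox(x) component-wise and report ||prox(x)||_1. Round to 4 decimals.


Soft-thresholding with lambda = 2.64:
prox(6.8566) = sign(6.8566)*max(|6.8566| - 2.64, 0) = 4.2166
prox(-3.1051) = sign(-3.1051)*max(|-3.1051| - 2.64, 0) = -0.4651
prox(x) = [4.2166, -0.4651]
||prox(x)||_1 = 4.2166 + 0.4651 = 4.6817


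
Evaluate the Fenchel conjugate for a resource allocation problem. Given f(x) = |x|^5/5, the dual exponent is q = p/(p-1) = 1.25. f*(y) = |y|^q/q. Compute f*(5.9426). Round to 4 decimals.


The conjugate exponent q satisfies 1/p + 1/q = 1.
p = 5, so q = 5/(5 - 1) = 1.25
|y|^q = 5.9426^1.25 = 9.2783
f*(5.9426) = 9.2783 / 1.25 = 7.4227


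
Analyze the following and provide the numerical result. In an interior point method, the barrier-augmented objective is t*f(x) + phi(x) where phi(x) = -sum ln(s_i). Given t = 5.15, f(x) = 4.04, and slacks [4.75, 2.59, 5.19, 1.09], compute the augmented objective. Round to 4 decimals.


Step 1: Compute log-barrier.
ln values: [1.5581, 0.9517, 1.6467, 0.0862]
phi = -(1.5581 + 0.9517 + 1.6467 + 0.0862) = -4.2427
Step 2: Compute augmented objective.
t*f(x) = 5.15*4.04 = 20.806
Total = 20.806 - 4.2427 = 16.5633


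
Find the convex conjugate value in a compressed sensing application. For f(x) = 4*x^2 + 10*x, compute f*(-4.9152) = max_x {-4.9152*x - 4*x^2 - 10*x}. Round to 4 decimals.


f*(y) = sup_x {y*x - a*x^2 - b*x} = sup_x {(y-b)*x - a*x^2}
FOC: (y - b) - 2a*x = 0 => x* = (y - b)/(2a)
x* = (-4.9152 - 10)/(2*4) = -1.8644
f*(-4.9152) = (y-b)^2/(4a) = (-4.9152 - 10)^2/(4*4)
= 222.4632/16 = 13.9039


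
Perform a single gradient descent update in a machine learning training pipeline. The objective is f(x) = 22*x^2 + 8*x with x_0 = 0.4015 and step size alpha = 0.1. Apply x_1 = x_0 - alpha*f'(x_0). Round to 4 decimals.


We compute the gradient at x_0 and apply the update.
f'(x) = 44*x + 8
f'(0.4015) = 44*0.4015 + 8 = 25.666
x_1 = 0.4015 - 0.1*25.666 = -2.1651


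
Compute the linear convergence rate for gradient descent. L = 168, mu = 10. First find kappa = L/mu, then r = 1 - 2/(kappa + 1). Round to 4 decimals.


Step 1: Compute the condition number.
kappa = L/mu = 168/10 = 16.8
Step 2: Compute the convergence rate.
r = 1 - 2/(kappa + 1) = 1 - 2*mu/(L + mu) = (L - mu)/(L + mu) = 158/178 = 0.8876


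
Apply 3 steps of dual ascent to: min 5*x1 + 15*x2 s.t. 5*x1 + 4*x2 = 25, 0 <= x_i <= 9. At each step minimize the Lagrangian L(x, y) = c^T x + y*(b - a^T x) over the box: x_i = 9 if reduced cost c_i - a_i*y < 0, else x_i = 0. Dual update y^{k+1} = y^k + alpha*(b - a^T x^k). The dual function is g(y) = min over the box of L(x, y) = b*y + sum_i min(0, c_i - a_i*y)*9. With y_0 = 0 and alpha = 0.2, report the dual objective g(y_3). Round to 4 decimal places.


Dual ascent for LP: min 5*x1 + 15*x2, 5*x1 + 4*x2 = 25, 0 <= x_i <= 9
Step 1: y^k = 0.0, reduced costs: (5.0, 15.0)
  x^k = (0.0, 0.0), subgradient = b - a^T x = 25.0
  y^{k+1} = 0.0 + 0.2*25.0 = 5.0
Step 2: y^k = 5.0, reduced costs: (-20.0, -5.0)
  x^k = (9.0, 9.0), subgradient = b - a^T x = -56.0
  y^{k+1} = 5.0 + 0.2*-56.0 = -6.2
Step 3: y^k = -6.2, reduced costs: (36.0, 39.8)
  x^k = (0.0, 0.0), subgradient = b - a^T x = 25.0
  y^{k+1} = -6.2 + 0.2*25.0 = -1.2
Dual objective at y_3 = -1.2: reduced costs (11.0, 19.8), box minimizer x = (0.0, 0.0)
g(y_3) = b*y + (c1 - a1*y)*x1 + (c2 - a2*y)*x2 = 25*(-1.2) + 11.0*0.0 + 19.8*0.0 = -30.0 + 0.0 + 0.0 = -30.0


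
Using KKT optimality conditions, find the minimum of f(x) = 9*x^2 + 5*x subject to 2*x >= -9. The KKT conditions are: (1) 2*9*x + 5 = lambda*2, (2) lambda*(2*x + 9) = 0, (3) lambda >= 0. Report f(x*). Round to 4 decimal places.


Step 1: Try lambda = 0 (constraint inactive).
Stationarity: 2*9*x + 5 = 0
x* = -5/(2*9) = -5/18 = -0.2778 (rounded; the exact value -5/18 is used below)
Check constraint: 2*-0.2778 = -0.5556 >= -9 -- satisfied.
Step 2: Compute optimal value.
f(x*) = 9*(-5/18)^2 + 5*(-5/18) = -0.6944


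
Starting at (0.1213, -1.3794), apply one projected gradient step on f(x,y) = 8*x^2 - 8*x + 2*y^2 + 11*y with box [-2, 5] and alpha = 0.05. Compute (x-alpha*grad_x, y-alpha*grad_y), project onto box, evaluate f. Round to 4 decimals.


Step 1: Compute gradient at (0.1213, -1.3794).
grad_x = 2*8*0.1213 - 8 = -6.0592
grad_y = 2*2*-1.3794 + 11 = 5.4824
Step 2: Gradient step.
x_raw = 0.1213 - 0.05*-6.0592 = 0.4243
y_raw = -1.3794 - 0.05*5.4824 = -1.6535
Step 3: Project onto [-2, 5].
x_proj = clip(0.4243) = 0.4243
y_proj = clip(-1.6535) = -1.6535
Step 4: Evaluate f.
f(0.4243, -1.6535) = -14.6746


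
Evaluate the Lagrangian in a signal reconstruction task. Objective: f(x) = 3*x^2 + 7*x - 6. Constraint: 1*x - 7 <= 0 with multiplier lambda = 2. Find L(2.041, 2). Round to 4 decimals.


Step 1: Evaluate f(x).
f(2.041) = 3*2.041^2 + 7*2.041 - 6 = 20.784
Step 2: Evaluate g(x).
g(2.041) = 1*2.041 - 7 = -4.959
Step 3: Compute Lagrangian.
L = 20.784 + 2*-4.959 = 10.866


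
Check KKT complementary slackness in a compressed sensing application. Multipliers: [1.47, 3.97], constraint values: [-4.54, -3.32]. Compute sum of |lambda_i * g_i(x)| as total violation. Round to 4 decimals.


KKT complementary slackness check:
lambda_1 * g_1 = 1.47 * -4.54 = -6.6738
lambda_2 * g_2 = 3.97 * -3.32 = -13.1804
Total violation = 6.6738 + 13.1804 = 19.8542


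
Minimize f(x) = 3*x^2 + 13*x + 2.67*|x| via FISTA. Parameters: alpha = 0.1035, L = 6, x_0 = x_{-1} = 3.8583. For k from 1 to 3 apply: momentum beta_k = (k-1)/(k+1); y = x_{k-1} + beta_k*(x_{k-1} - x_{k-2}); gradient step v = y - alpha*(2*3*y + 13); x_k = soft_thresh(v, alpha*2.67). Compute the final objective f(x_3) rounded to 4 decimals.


FISTA on f(x) = 3*x^2 + 13*x + 2.67*|x|
L = 6, alpha = 0.1035
Iteration 1: beta = 0.0, y = 3.8583 + 0.0*(3.8583 - 3.8583) = 3.8583
  grad(y) = 36.1498, v = y - alpha*grad = 0.1168
  prox(v) = soft_thresh(0.1168, 0.2763) = 0.0
Iteration 2: beta = 0.3333, y = 0.0 + 0.3333*(0.0 - 3.8583) = -1.2861
  grad(y) = 5.2834, v = y - alpha*grad = -1.8329
  prox(v) = soft_thresh(-1.8329, 0.2763) = -1.5566
Iteration 3: beta = 0.5, y = -1.5566 + 0.5*(-1.5566 - 0.0) = -2.3349
  grad(y) = -1.0093, v = y - alpha*grad = -2.2304
  prox(v) = soft_thresh(-2.2304, 0.2763) = -1.9541
f(x_3) = 3*(-1.9541)^2 + 13*(-1.9541) + 2.67*|-1.9541| = -8.7304


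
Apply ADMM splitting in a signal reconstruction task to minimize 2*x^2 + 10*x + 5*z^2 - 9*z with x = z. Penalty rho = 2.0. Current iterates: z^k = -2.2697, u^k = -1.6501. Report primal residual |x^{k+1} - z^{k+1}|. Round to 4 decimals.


ADMM iteration with rho = 2.0, z^k = -2.2697, u^k = -1.6501
Step 1: x-update.
Minimize 2*x^2 + 10*x + (2.0/2)*(x + 2.2697 - 1.6501)^2
FOC: (2*2 + 2.0)*x = -10 + 2.0*(-2.2697 + 1.6501)
x^{k+1} = -1.8732
Step 2: z-update.
Minimize 5*z^2 - 9*z + (2.0/2)*(-1.8732 - z - 1.6501)^2
FOC: (2*5 + 2.0)*z = 9 + 2.0*(-1.8732 - 1.6501)
z^{k+1} = 0.1628
Step 3: u-update.
u^{k+1} = -1.6501 - 1.8732 - 0.1628 = -3.6861
Step 4: Primal residual = |-1.8732 - 0.1628| = 2.036


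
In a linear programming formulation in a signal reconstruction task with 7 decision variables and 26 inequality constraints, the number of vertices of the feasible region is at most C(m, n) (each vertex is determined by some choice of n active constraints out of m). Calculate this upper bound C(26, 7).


Each vertex corresponds to some choice of n active constraints out of m, so the number of vertices is at most C(m, n) = m! / (n!(m-n)!).
m = 26, n = 7
Numerator: 26 * 25 * 24 * 23 * 22 * 21 * 20
Denominator: 7! = 5040
C(26, 7) = 657800


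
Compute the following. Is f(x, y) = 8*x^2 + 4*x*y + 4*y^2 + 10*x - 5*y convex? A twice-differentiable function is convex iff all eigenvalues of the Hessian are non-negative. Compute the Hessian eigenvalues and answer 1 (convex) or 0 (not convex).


The Hessian of f(x,y) = 8*x^2 + 4*x*y + 4*y^2 + 10*x - 5*y is:
H = [[16, 4], [4, 8]]
Trace = 16 + 8 = 24
Determinant = 16*8 - (4)^2 = 112
Discriminant = (24)^2 - 4*112 = 128.0
Eigenvalues: lambda_1 = 6.3431, lambda_2 = 17.6569
The function is convex.

1


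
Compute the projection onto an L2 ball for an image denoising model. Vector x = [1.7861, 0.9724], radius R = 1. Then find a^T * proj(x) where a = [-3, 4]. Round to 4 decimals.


Step 1: Compute ||x|| (intermediates to 6 decimals).
||x|| = sqrt(1.7861^2 + 0.9724^2) = 2.033646
Step 2: Project.
Since ||x|| > R, scale = R/||x|| = 1/2.033646 = 0.491728, proj(x) = scale * x
proj(x) = [0.878275, 0.478156]
Step 3: Dot product.
a^T * proj(x) = -3*0.878275 + 4*0.478156 = -0.7222


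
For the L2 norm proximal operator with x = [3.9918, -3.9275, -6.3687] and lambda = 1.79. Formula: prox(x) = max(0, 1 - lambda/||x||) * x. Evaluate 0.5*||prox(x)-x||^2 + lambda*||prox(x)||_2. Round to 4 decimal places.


Step 1: Compute ||x||.
||x|| = 8.4806
Step 2: Compute scaling factor.
scale = max(0, 1 - 1.79/8.4806) = 0.7889
Step 3: prox(x) = [3.1492, -3.0985, -5.0245]
||prox(x)|| = 6.6906
Step 4: Proximal objective.
0.5*||prox-x||^2 = 1.6021
lambda*||prox|| = 11.9762
Total = 13.5782


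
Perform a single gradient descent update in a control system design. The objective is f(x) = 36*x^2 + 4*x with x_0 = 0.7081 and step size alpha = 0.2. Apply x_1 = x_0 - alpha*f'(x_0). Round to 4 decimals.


We compute the gradient at x_0 and apply the update.
f'(x) = 72*x + 4
f'(0.7081) = 72*0.7081 + 4 = 54.9832
x_1 = 0.7081 - 0.2*54.9832 = -10.2885


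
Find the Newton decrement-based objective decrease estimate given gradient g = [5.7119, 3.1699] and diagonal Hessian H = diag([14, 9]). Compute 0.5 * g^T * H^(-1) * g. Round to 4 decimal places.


Step 1: H is diagonal, so H^(-1) * g = [0.408, 0.3522].
Step 2: g^T H^(-1) g = sum_i g_i^2 / H_ii
  = (5.7119)^2/14 + (3.1699)^2/9
  = 2.3304 + 1.1165 = 3.4469
Step 3: Objective decrease = 0.5 * g^T H^(-1) g = 1.7234


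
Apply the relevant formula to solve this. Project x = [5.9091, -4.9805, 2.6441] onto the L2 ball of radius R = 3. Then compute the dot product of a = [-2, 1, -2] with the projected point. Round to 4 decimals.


Step 1: Compute ||x|| (intermediates to 6 decimals).
||x|| = sqrt(5.9091^2 + (-4.9805)^2 + 2.6441^2) = 8.16787
Step 2: Project.
Since ||x|| > R, scale = R/||x|| = 3/8.16787 = 0.367293, proj(x) = scale * x
proj(x) = [2.170371, -1.829303, 0.971159]
Step 3: Dot product.
a^T * proj(x) = -2*2.170371 + 1*(-1.829303) - 2*0.971159 = -8.1124


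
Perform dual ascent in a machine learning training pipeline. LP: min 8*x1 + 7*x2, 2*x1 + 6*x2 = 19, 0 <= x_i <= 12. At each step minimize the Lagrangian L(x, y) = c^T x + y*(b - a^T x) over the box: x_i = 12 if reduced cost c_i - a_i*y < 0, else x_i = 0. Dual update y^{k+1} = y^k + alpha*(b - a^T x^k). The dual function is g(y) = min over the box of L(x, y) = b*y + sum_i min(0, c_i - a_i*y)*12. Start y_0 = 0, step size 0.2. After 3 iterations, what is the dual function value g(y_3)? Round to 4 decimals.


Dual ascent for LP: min 8*x1 + 7*x2, 2*x1 + 6*x2 = 19, 0 <= x_i <= 12
Step 1: y^k = 0.0, reduced costs: (8.0, 7.0)
  x^k = (0.0, 0.0), subgradient = b - a^T x = 19.0
  y^{k+1} = 0.0 + 0.2*19.0 = 3.8
Step 2: y^k = 3.8, reduced costs: (0.4, -15.8)
  x^k = (0.0, 12.0), subgradient = b - a^T x = -53.0
  y^{k+1} = 3.8 + 0.2*-53.0 = -6.8
Step 3: y^k = -6.8, reduced costs: (21.6, 47.8)
  x^k = (0.0, 0.0), subgradient = b - a^T x = 19.0
  y^{k+1} = -6.8 + 0.2*19.0 = -3.0
Dual objective at y_3 = -3.0: reduced costs (14.0, 25.0), box minimizer x = (0.0, 0.0)
g(y_3) = b*y + (c1 - a1*y)*x1 + (c2 - a2*y)*x2 = 19*(-3.0) + 14.0*0.0 + 25.0*0.0 = -57.0 + 0.0 + 0.0 = -57.0


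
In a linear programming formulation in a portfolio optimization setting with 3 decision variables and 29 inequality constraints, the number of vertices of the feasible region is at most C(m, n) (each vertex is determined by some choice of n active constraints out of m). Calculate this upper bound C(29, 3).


Each vertex corresponds to some choice of n active constraints out of m, so the number of vertices is at most C(m, n) = m! / (n!(m-n)!).
m = 29, n = 3
Numerator: 29 * 28 * 27
Denominator: 3! = 6
C(29, 3) = 3654


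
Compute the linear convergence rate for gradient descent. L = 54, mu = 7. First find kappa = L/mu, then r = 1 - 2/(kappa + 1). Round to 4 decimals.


Step 1: Compute the condition number.
kappa = L/mu = 54/7 = 7.7143
Step 2: Compute the convergence rate.
r = 1 - 2/(kappa + 1) = 1 - 2*mu/(L + mu) = (L - mu)/(L + mu) = 47/61 = 0.7705


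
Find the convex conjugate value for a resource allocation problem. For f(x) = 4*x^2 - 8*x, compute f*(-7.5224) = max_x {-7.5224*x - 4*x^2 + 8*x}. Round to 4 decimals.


f*(y) = sup_x {y*x - a*x^2 - b*x} = sup_x {(y-b)*x - a*x^2}
FOC: (y - b) - 2a*x = 0 => x* = (y - b)/(2a)
x* = (-7.5224 + 8)/(2*4) = 0.0597
f*(-7.5224) = (y-b)^2/(4a) = (-7.5224 + 8)^2/(4*4)
= 0.2281/16 = 0.0143


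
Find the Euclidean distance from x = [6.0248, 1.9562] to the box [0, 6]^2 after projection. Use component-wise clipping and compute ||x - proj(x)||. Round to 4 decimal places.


Project each component onto [0, 6].
clip(6.0248) = 6.0, clip(1.9562) = 1.9562
Projection = [6.0, 1.9562]
Squared diffs: [0.0006, 0.0]
Distance = sqrt(0.0006) = 0.0248
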